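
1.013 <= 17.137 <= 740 True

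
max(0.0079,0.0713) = 0.0713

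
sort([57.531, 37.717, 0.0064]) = [0.0064, 37.717, 57.531]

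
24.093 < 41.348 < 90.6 True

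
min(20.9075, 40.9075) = 20.9075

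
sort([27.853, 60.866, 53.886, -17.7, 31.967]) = [-17.7, 27.853, 31.967, 53.886, 60.866]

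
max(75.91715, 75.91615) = 75.91715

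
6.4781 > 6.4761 True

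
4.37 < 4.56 True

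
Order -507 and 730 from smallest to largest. -507, 730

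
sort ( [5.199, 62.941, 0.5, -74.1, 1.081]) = [-74.1, 0.5, 1.081, 5.199, 62.941]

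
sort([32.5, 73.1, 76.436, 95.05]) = [32.5, 73.1, 76.436, 95.05]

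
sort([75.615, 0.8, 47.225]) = [0.8, 47.225, 75.615]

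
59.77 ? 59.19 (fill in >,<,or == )>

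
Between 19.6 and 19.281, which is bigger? 19.6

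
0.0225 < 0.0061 False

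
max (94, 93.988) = 94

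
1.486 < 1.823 True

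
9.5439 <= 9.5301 False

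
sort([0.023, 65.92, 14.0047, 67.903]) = [0.023, 14.0047, 65.92, 67.903]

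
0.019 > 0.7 False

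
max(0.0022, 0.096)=0.096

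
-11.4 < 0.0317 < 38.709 True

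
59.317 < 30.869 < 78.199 False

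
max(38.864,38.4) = 38.864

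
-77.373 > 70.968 False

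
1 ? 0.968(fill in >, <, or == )>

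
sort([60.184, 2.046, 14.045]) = [2.046, 14.045, 60.184]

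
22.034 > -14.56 True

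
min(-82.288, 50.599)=-82.288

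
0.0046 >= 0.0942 False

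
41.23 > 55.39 False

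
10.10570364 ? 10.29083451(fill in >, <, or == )<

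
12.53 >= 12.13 True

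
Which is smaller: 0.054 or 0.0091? 0.0091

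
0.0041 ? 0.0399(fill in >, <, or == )<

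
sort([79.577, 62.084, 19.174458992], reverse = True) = [79.577, 62.084, 19.174458992]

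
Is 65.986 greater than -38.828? Yes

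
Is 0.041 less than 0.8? Yes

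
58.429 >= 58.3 True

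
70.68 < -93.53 False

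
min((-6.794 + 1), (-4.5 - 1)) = -5.794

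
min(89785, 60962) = 60962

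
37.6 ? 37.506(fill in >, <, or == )>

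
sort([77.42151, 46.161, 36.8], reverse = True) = [77.42151, 46.161, 36.8]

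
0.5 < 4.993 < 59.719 True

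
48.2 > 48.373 False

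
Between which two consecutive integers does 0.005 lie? 0 and 1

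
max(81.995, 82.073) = 82.073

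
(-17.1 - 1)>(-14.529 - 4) True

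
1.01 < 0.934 False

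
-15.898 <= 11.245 True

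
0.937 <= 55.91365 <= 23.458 False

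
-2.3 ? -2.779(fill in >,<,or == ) >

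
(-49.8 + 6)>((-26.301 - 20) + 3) False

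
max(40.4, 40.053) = 40.4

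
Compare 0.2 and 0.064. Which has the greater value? 0.2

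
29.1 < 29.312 True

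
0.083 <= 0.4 True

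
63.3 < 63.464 True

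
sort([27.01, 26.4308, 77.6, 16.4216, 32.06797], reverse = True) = [77.6, 32.06797, 27.01, 26.4308, 16.4216]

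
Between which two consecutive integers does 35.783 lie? 35 and 36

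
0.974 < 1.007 True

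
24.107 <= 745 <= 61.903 False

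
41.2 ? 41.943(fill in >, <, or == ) <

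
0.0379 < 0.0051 False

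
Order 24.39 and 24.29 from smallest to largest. 24.29,24.39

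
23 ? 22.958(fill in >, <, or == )>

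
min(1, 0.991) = 0.991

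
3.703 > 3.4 True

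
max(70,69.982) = 70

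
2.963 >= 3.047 False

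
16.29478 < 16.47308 True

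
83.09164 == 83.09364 False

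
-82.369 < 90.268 True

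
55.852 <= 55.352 False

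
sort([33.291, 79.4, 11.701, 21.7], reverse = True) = [79.4, 33.291, 21.7, 11.701]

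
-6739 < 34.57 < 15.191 False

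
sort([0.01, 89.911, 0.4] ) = [0.01, 0.4, 89.911]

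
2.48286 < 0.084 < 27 False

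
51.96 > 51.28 True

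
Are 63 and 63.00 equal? Yes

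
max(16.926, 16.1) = 16.926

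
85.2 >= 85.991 False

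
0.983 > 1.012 False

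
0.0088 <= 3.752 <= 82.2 True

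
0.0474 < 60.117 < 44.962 False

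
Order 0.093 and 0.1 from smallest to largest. 0.093, 0.1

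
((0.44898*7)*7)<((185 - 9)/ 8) False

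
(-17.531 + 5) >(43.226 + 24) False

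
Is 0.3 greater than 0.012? Yes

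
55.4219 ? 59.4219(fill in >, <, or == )<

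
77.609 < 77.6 False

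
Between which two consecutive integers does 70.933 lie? 70 and 71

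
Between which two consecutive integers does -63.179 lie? -64 and -63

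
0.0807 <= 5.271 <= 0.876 False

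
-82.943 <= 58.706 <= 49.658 False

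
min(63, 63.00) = 63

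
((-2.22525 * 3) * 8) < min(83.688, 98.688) True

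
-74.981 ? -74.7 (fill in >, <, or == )<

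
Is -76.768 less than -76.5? Yes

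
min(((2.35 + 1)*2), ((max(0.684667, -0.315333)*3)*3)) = 6.162003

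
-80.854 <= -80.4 True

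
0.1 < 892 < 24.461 False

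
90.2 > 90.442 False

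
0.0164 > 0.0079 True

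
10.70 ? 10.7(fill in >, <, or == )==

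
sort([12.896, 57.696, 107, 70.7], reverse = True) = [107, 70.7, 57.696, 12.896]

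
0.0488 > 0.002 True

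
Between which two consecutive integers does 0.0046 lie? 0 and 1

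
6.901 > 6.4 True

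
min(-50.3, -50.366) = -50.366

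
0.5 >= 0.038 True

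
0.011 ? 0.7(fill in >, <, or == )<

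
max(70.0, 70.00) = 70.00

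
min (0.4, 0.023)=0.023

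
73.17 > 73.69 False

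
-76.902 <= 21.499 True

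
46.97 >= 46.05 True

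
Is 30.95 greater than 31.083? No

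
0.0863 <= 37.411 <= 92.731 True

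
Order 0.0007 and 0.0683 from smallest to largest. 0.0007, 0.0683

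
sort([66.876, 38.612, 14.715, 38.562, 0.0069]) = [0.0069, 14.715, 38.562, 38.612, 66.876]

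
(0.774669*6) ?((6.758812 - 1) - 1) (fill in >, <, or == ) <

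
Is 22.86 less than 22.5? No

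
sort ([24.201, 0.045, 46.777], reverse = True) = [46.777, 24.201, 0.045]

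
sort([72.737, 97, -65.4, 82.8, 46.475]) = [-65.4, 46.475, 72.737, 82.8, 97]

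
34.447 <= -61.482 False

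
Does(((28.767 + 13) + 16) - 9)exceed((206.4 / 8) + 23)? No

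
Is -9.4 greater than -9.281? No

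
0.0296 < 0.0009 False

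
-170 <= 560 True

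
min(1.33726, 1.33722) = 1.33722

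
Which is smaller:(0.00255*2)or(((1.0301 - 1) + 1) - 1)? (0.00255*2)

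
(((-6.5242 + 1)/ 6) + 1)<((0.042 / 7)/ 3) False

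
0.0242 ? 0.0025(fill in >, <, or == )>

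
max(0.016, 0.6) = 0.6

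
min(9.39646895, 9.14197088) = 9.14197088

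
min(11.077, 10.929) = 10.929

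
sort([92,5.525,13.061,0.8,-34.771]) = [-34.771,0.8,5.525,13.061,92]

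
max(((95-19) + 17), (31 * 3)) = 93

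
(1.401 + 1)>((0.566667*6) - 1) True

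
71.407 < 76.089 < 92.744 True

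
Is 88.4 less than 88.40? No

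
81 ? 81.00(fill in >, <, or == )==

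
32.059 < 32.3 True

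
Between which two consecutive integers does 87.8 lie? 87 and 88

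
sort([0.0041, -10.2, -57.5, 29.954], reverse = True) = [29.954, 0.0041, -10.2, -57.5]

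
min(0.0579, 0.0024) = 0.0024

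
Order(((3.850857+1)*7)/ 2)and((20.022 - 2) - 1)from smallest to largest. (((3.850857+1)*7)/ 2), ((20.022 - 2) - 1)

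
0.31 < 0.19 False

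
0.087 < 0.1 True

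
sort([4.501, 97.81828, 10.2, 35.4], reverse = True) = [97.81828, 35.4, 10.2, 4.501]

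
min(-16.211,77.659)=-16.211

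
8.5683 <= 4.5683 False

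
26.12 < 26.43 True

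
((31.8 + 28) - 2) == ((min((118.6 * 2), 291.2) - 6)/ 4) True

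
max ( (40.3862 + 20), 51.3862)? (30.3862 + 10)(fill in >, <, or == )>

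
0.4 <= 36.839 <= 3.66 False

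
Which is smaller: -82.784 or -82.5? -82.784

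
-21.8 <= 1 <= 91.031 True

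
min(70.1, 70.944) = 70.1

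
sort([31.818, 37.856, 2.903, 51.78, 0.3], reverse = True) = [51.78, 37.856, 31.818, 2.903, 0.3]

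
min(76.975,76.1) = 76.1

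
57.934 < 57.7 False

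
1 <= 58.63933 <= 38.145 False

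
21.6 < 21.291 False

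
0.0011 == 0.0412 False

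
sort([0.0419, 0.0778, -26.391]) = [-26.391, 0.0419, 0.0778]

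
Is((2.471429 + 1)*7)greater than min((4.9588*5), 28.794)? No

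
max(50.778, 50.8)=50.8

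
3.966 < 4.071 True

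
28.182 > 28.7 False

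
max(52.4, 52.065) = 52.4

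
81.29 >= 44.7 True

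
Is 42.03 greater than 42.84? No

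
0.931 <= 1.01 True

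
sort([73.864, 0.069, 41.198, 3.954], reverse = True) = [73.864, 41.198, 3.954, 0.069]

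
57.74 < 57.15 False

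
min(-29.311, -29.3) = -29.311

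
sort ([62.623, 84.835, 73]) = [62.623, 73, 84.835]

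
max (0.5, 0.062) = 0.5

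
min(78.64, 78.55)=78.55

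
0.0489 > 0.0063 True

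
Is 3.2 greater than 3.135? Yes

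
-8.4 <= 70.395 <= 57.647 False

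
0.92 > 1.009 False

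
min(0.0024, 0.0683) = 0.0024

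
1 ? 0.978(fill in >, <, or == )>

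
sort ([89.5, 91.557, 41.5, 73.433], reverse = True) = [91.557, 89.5, 73.433, 41.5]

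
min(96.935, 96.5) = 96.5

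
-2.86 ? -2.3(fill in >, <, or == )<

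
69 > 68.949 True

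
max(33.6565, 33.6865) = 33.6865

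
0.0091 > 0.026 False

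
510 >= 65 True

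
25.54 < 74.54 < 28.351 False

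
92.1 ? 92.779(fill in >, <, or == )<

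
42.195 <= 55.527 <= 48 False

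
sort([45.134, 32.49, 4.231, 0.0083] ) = [0.0083, 4.231, 32.49, 45.134]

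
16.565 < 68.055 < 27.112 False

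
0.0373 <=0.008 False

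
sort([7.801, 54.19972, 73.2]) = [7.801, 54.19972, 73.2]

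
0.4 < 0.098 False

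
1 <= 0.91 False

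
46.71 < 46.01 False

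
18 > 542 False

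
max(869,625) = 869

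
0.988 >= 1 False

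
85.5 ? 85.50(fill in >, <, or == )==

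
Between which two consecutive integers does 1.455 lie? 1 and 2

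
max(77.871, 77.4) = 77.871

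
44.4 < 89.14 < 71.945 False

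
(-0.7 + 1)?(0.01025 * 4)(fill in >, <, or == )>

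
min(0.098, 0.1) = 0.098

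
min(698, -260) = -260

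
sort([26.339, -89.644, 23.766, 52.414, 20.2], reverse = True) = [52.414, 26.339, 23.766, 20.2, -89.644]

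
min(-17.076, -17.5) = -17.5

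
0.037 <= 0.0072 False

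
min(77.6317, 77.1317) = 77.1317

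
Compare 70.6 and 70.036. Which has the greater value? 70.6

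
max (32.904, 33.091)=33.091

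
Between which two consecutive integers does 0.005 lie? 0 and 1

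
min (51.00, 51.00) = 51.00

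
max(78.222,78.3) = 78.3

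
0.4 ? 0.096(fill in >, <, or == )>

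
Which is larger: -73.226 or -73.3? -73.226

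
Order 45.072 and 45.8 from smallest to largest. 45.072, 45.8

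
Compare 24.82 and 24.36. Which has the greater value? 24.82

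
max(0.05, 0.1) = 0.1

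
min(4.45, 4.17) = 4.17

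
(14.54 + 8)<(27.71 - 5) True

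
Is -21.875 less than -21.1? Yes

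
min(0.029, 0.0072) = 0.0072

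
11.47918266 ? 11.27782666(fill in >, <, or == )>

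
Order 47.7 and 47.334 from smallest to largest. 47.334, 47.7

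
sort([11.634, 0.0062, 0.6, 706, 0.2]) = [0.0062, 0.2, 0.6, 11.634, 706]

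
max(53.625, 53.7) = 53.7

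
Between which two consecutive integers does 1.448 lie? 1 and 2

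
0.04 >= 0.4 False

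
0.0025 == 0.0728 False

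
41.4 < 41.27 False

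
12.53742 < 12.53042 False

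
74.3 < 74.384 True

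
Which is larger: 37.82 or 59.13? 59.13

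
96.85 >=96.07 True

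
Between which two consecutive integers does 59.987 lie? 59 and 60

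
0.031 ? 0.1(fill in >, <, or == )<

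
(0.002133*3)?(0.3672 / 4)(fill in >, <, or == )<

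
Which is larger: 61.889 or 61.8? 61.889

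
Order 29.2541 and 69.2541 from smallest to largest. 29.2541, 69.2541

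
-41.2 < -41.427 False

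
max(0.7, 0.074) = 0.7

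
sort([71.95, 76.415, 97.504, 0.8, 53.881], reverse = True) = [97.504, 76.415, 71.95, 53.881, 0.8]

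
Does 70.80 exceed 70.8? No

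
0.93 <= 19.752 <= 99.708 True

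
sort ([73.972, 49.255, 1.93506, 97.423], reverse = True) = [97.423, 73.972, 49.255, 1.93506]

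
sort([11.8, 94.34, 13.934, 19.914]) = [11.8, 13.934, 19.914, 94.34]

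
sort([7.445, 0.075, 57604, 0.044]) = [0.044, 0.075, 7.445, 57604]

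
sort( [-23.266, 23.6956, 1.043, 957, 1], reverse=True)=[957, 23.6956, 1.043, 1, -23.266]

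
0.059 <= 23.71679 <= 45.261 True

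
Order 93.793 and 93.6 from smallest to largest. 93.6, 93.793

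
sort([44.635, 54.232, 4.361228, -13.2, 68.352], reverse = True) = [68.352, 54.232, 44.635, 4.361228, -13.2]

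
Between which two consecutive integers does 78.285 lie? 78 and 79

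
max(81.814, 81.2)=81.814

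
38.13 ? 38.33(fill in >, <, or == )<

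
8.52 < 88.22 True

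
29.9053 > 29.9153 False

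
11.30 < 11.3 False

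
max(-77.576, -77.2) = -77.2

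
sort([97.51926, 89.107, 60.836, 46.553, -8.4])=[-8.4, 46.553, 60.836, 89.107, 97.51926]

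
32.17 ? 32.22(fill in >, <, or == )<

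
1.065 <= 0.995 False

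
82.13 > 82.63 False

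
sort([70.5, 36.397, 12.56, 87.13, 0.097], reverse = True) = [87.13, 70.5, 36.397, 12.56, 0.097]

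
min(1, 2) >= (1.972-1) True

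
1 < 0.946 False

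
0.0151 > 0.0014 True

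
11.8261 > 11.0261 True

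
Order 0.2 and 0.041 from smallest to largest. 0.041, 0.2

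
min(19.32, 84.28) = 19.32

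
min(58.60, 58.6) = 58.60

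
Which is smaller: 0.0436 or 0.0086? 0.0086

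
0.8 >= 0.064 True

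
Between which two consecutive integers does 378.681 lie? 378 and 379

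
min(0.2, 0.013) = 0.013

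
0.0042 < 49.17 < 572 True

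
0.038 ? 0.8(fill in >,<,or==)<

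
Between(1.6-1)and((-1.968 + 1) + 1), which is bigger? (1.6-1)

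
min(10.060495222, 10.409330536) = 10.060495222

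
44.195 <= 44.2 True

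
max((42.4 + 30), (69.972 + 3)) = 72.972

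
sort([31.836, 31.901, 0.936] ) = [0.936, 31.836, 31.901]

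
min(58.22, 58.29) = 58.22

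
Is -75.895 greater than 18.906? No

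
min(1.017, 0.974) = 0.974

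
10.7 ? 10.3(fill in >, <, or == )>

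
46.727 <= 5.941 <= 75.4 False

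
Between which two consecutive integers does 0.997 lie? 0 and 1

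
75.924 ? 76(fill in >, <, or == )<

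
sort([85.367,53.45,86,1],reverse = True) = [86,85.367,53.45,1]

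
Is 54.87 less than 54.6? No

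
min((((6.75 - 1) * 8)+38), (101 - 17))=84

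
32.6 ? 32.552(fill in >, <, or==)>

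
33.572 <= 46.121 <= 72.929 True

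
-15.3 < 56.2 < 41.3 False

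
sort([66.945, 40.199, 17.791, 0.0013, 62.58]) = [0.0013, 17.791, 40.199, 62.58, 66.945]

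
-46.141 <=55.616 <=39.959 False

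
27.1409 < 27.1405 False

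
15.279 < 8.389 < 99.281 False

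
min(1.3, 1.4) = 1.3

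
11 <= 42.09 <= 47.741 True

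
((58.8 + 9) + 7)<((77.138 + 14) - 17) False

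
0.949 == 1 False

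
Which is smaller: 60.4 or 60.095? 60.095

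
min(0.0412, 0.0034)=0.0034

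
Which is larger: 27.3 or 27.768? 27.768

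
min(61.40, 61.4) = 61.40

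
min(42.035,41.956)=41.956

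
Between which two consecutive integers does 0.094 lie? 0 and 1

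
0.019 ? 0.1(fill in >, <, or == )<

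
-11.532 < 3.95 True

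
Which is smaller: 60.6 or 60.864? 60.6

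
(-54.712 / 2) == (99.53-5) False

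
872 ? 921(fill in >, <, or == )<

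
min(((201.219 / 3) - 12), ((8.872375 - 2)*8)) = 54.979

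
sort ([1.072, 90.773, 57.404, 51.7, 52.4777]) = [1.072, 51.7, 52.4777, 57.404, 90.773]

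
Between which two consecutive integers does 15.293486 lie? 15 and 16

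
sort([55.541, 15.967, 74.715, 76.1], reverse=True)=[76.1, 74.715, 55.541, 15.967]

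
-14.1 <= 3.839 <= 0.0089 False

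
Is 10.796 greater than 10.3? Yes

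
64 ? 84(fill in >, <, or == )<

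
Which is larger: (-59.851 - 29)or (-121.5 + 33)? (-121.5 + 33)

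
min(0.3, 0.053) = 0.053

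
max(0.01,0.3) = 0.3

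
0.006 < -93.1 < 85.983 False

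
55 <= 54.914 False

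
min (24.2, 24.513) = 24.2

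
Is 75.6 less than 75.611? Yes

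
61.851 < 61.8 False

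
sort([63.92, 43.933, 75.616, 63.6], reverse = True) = [75.616, 63.92, 63.6, 43.933]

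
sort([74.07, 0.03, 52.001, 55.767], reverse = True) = [74.07, 55.767, 52.001, 0.03]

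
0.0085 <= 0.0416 True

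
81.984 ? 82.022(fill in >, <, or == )<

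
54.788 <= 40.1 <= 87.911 False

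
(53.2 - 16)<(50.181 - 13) False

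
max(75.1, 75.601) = 75.601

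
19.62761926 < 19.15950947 False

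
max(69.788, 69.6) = 69.788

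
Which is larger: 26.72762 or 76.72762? 76.72762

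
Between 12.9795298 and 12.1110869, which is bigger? 12.9795298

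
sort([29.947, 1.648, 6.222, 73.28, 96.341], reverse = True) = [96.341, 73.28, 29.947, 6.222, 1.648]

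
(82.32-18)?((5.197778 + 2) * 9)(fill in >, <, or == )<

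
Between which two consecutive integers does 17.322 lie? 17 and 18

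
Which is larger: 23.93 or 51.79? 51.79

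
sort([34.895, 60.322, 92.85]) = [34.895, 60.322, 92.85]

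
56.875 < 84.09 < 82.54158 False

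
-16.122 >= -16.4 True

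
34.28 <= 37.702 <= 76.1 True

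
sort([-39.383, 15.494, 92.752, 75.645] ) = [-39.383, 15.494, 75.645, 92.752]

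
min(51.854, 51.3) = 51.3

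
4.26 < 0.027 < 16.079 False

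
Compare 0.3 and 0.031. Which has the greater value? 0.3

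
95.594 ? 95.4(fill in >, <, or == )>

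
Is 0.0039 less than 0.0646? Yes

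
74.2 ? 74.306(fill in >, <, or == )<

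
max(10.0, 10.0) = 10.0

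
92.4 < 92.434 True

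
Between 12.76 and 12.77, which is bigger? 12.77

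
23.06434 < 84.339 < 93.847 True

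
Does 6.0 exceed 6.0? No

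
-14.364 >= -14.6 True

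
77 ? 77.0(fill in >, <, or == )==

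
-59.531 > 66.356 False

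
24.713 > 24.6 True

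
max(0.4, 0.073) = 0.4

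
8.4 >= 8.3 True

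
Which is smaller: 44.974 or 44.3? 44.3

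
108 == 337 False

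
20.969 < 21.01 True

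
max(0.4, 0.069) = 0.4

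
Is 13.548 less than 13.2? No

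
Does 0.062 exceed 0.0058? Yes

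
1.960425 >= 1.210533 True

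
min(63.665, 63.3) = 63.3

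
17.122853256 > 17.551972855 False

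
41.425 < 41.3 False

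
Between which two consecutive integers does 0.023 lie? 0 and 1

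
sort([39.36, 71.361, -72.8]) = [-72.8, 39.36, 71.361]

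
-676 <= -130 True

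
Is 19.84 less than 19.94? Yes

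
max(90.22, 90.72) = 90.72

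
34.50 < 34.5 False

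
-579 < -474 True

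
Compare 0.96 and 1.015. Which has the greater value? 1.015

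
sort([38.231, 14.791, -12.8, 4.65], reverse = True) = [38.231, 14.791, 4.65, -12.8]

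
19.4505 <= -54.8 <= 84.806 False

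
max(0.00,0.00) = 0.00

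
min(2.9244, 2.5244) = 2.5244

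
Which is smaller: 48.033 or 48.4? 48.033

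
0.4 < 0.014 False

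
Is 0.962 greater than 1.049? No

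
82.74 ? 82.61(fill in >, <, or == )>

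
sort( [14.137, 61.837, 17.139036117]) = [14.137, 17.139036117, 61.837]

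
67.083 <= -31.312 False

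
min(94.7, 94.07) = 94.07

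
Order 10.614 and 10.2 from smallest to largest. 10.2, 10.614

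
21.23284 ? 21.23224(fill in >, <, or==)>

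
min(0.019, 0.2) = 0.019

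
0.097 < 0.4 True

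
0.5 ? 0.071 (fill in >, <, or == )>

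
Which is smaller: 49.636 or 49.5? 49.5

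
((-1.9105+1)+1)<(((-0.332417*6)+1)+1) False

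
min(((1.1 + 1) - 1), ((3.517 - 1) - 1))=1.1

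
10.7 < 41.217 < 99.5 True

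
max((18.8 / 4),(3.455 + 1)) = 4.7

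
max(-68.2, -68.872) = -68.2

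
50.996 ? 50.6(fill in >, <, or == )>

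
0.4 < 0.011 False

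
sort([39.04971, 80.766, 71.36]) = [39.04971, 71.36, 80.766]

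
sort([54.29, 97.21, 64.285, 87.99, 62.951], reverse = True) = [97.21, 87.99, 64.285, 62.951, 54.29]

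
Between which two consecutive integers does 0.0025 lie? 0 and 1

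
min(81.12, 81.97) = 81.12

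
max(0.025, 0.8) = 0.8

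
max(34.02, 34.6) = 34.6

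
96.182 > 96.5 False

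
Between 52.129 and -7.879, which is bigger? 52.129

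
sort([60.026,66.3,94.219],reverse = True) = [94.219,66.3,60.026]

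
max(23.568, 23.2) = 23.568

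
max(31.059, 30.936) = 31.059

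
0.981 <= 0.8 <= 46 False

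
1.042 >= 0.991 True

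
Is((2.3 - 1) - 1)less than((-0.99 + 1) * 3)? No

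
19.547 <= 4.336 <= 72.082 False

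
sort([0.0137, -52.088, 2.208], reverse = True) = [2.208, 0.0137, -52.088]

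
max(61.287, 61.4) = 61.4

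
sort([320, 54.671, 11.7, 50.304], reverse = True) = [320, 54.671, 50.304, 11.7]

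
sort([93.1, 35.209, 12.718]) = [12.718, 35.209, 93.1]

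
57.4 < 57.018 False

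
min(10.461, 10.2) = 10.2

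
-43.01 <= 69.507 True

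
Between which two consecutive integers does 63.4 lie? 63 and 64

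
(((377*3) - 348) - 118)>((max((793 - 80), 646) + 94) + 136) False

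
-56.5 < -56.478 True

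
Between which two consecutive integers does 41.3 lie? 41 and 42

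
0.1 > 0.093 True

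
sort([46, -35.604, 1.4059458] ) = [-35.604, 1.4059458, 46]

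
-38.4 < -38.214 True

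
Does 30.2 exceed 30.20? No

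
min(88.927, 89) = 88.927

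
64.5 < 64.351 False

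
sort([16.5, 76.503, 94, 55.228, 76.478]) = [16.5, 55.228, 76.478, 76.503, 94]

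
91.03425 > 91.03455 False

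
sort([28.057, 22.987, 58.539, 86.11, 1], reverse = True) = [86.11, 58.539, 28.057, 22.987, 1]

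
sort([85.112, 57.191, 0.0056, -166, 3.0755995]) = [-166, 0.0056, 3.0755995, 57.191, 85.112]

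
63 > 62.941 True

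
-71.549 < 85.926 True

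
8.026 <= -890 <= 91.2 False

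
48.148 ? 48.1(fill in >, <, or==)>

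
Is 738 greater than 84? Yes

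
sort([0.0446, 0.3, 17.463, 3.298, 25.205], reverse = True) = [25.205, 17.463, 3.298, 0.3, 0.0446]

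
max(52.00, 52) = 52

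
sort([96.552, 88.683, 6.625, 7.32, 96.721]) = [6.625, 7.32, 88.683, 96.552, 96.721]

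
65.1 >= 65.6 False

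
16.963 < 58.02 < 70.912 True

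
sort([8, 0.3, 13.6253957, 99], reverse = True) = [99, 13.6253957, 8, 0.3]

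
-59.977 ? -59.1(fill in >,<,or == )<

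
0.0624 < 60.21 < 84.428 True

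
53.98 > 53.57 True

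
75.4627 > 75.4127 True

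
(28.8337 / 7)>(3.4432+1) False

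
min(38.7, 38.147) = 38.147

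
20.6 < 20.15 False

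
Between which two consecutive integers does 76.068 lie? 76 and 77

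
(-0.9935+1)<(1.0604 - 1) True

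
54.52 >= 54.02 True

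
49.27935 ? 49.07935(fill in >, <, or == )>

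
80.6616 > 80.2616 True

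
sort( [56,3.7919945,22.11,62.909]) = [3.7919945,22.11,56,62.909]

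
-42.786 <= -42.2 True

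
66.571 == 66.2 False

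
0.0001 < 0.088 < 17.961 True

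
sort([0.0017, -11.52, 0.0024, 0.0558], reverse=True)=[0.0558, 0.0024, 0.0017, -11.52]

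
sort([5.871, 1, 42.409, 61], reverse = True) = [61, 42.409, 5.871, 1]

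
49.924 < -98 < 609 False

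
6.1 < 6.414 True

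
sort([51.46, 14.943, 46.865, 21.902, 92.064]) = [14.943, 21.902, 46.865, 51.46, 92.064]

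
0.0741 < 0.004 False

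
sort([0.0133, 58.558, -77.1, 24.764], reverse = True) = [58.558, 24.764, 0.0133, -77.1]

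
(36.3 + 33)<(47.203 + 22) False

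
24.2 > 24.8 False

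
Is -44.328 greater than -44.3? No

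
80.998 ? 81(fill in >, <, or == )<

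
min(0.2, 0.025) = 0.025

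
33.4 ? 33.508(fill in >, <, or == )<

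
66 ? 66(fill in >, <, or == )==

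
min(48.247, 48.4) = 48.247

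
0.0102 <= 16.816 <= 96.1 True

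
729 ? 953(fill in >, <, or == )<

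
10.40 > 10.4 False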